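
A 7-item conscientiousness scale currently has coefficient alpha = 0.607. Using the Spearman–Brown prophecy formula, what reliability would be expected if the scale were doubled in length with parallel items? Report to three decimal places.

predicted reliability = 0.755

Length factor m = 2
α' = m·α / (1 + (m−1)·α)
   = 2 × 0.607 / (1 + (2 − 1) × 0.607)
   = 1.2140 / 1.6070 = 0.755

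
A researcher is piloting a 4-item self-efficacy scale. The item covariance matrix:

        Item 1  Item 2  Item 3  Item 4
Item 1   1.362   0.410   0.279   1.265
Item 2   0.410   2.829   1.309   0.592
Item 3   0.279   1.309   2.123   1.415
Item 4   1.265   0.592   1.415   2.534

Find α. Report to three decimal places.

Σσ²ᵢ = 1.362 + 2.829 + 2.123 + 2.534 = 8.848
Sum of off-diagonal covariances = 5.270
σ²_T = 8.848 + 2 × 5.270 = 19.388
α = (k/(k−1))·(1 − Σσ²ᵢ/σ²_T) = (4/3)·(1 − 8.848/19.388) = 0.725

α = 0.725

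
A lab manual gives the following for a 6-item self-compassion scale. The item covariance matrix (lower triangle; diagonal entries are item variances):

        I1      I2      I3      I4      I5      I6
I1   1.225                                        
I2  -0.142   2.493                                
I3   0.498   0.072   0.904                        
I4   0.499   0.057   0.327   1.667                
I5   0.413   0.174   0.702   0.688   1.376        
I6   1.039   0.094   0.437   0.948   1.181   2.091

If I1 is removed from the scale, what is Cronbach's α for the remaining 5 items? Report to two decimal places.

Cronbach's α = 0.65

Remaining items: I2, I3, I4, I5, I6 (k = 5).
ΣVar(i) = 2.493 + 0.904 + 1.667 + 1.376 + 2.091 = 8.531
σ²_total = 8.531 + 2 × 4.680 = 17.891
α (item deleted) = (5/4)·(1 − 8.531/17.891) = 0.65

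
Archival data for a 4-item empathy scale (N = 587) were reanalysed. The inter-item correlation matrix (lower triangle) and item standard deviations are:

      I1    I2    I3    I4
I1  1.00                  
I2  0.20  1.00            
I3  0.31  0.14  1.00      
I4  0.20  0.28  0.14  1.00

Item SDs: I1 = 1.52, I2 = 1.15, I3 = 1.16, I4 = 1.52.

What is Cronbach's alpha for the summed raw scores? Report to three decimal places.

Cronbach's alpha = 0.513

Σσ²ᵢ = 1.52² + 1.15² + 1.16² + 1.52² = 7.2889
Covariances σ_ij = r_ij · s_i · s_j:
  σ(I1,I2) = 0.20 × 1.52 × 1.15 = 0.3496
  σ(I1,I3) = 0.31 × 1.52 × 1.16 = 0.5466
  σ(I1,I4) = 0.20 × 1.52 × 1.52 = 0.4621
  σ(I2,I3) = 0.14 × 1.15 × 1.16 = 0.1868
  σ(I2,I4) = 0.28 × 1.15 × 1.52 = 0.4894
  σ(I3,I4) = 0.14 × 1.16 × 1.52 = 0.2468
σ²_T = Σσ²ᵢ + 2·Σσ_ij = 7.2889 + 2 × 2.2813 = 11.8515
α = (4/3)·(1 − 7.2889/11.8515) = 0.513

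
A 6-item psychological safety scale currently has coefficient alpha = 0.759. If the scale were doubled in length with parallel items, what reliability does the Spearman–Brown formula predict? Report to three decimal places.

predicted reliability = 0.863

Length factor m = 2
α' = m·α / (1 + (m−1)·α)
   = 2 × 0.759 / (1 + (2 − 1) × 0.759)
   = 1.5180 / 1.7590 = 0.863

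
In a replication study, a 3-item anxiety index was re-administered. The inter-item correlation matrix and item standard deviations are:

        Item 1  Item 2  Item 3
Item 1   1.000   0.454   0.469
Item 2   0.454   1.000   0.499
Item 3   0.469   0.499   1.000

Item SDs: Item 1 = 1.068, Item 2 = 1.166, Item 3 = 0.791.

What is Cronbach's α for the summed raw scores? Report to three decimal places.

Σσ²ᵢ = 1.068² + 1.166² + 0.791² = 3.1259
Covariances σ_ij = r_ij · s_i · s_j:
  σ(Item 1,Item 2) = 0.454 × 1.068 × 1.166 = 0.5654
  σ(Item 1,Item 3) = 0.469 × 1.068 × 0.791 = 0.3962
  σ(Item 2,Item 3) = 0.499 × 1.166 × 0.791 = 0.4602
σ²_T = Σσ²ᵢ + 2·Σσ_ij = 3.1259 + 2 × 1.4218 = 5.9695
α = (3/2)·(1 − 3.1259/5.9695) = 0.715

Cronbach's α = 0.715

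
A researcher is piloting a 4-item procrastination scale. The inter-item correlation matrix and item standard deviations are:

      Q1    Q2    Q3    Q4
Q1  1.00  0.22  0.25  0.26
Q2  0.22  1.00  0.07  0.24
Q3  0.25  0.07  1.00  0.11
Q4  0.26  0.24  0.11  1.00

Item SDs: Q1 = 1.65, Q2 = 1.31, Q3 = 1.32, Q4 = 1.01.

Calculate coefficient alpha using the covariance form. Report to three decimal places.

Σσ²ᵢ = 1.65² + 1.31² + 1.32² + 1.01² = 7.2011
Covariances σ_ij = r_ij · s_i · s_j:
  σ(Q1,Q2) = 0.22 × 1.65 × 1.31 = 0.4755
  σ(Q1,Q3) = 0.25 × 1.65 × 1.32 = 0.5445
  σ(Q1,Q4) = 0.26 × 1.65 × 1.01 = 0.4333
  σ(Q2,Q3) = 0.07 × 1.31 × 1.32 = 0.1210
  σ(Q2,Q4) = 0.24 × 1.31 × 1.01 = 0.3175
  σ(Q3,Q4) = 0.11 × 1.32 × 1.01 = 0.1467
σ²_T = Σσ²ᵢ + 2·Σσ_ij = 7.2011 + 2 × 2.0385 = 11.2781
α = (4/3)·(1 − 7.2011/11.2781) = 0.482

α = 0.482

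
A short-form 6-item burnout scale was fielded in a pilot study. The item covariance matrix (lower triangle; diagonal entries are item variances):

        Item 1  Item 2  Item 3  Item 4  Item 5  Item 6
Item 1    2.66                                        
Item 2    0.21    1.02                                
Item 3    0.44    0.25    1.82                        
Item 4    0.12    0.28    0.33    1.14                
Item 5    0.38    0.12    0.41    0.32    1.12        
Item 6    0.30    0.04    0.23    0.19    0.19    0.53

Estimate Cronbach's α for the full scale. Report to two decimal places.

ΣVar(i) = 2.66 + 1.02 + 1.82 + 1.14 + 1.12 + 0.53 = 8.29
Sum of the distinct covariances = 3.81
σ²_total = 8.29 + 2 × 3.81 = 15.91
α = (k/(k−1))·(1 − ΣVar(i)/σ²_total) = (6/5)·(1 − 8.29/15.91) = 0.57

α = 0.57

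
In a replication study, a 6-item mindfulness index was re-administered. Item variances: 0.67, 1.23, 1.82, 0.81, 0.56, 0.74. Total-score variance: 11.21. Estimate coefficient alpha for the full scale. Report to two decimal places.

coefficient alpha = 0.58

Σσᵢ² = 0.67 + 1.23 + 1.82 + 0.81 + 0.56 + 0.74 = 5.83
α = (k/(k−1))·(1 − Σσᵢ²/σ²_total) = (6/5)·(1 − 5.83/11.21) = 0.58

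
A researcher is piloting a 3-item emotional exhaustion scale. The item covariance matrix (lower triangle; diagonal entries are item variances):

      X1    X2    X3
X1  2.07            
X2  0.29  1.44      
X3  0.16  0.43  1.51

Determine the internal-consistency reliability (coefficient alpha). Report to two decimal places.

Σσ²ᵢ = 2.07 + 1.44 + 1.51 = 5.02
Sum of off-diagonal covariances = 0.88
σ²_total = 5.02 + 2 × 0.88 = 6.78
α = (k/(k−1))·(1 − Σσ²ᵢ/σ²_total) = (3/2)·(1 − 5.02/6.78) = 0.39

α = 0.39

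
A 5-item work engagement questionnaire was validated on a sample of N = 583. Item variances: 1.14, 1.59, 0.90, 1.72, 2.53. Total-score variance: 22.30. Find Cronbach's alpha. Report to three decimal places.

Σσᵢ² = 1.14 + 1.59 + 0.90 + 1.72 + 2.53 = 7.88
α = (k/(k−1))·(1 − Σσᵢ²/σ²_T) = (5/4)·(1 − 7.88/22.30) = 0.808

Cronbach's alpha = 0.808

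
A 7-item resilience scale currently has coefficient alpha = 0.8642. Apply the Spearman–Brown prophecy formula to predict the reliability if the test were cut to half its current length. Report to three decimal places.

predicted reliability = 0.761

Length factor m = 1/2
α' = m·α / (1 − (1−m)·α)
   = 1/2 × 0.8642 / (1 − (1 − 1/2) × 0.8642)
   = 0.4321 / 0.5679 = 0.761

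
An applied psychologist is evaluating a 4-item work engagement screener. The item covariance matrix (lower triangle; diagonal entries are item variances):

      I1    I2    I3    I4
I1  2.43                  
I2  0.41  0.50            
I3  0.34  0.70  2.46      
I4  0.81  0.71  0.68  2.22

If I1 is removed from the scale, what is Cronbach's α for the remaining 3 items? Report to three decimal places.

α = 0.670

Remaining items: I2, I3, I4 (k = 3).
Σσᵢ² = 0.50 + 2.46 + 2.22 = 5.18
σ²_T = 5.18 + 2 × 2.09 = 9.36
α (item deleted) = (3/2)·(1 − 5.18/9.36) = 0.670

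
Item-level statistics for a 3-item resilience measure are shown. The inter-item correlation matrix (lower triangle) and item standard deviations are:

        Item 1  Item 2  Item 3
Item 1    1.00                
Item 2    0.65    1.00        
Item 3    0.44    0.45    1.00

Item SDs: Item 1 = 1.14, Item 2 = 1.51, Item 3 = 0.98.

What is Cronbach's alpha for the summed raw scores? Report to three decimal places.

Σσ²ᵢ = 1.14² + 1.51² + 0.98² = 4.5401
Covariances σ_ij = r_ij · s_i · s_j:
  σ(Item 1,Item 2) = 0.65 × 1.14 × 1.51 = 1.1189
  σ(Item 1,Item 3) = 0.44 × 1.14 × 0.98 = 0.4916
  σ(Item 2,Item 3) = 0.45 × 1.51 × 0.98 = 0.6659
σ²_T = Σσ²ᵢ + 2·Σσ_ij = 4.5401 + 2 × 2.2764 = 9.0929
α = (3/2)·(1 − 4.5401/9.0929) = 0.751

Cronbach's alpha = 0.751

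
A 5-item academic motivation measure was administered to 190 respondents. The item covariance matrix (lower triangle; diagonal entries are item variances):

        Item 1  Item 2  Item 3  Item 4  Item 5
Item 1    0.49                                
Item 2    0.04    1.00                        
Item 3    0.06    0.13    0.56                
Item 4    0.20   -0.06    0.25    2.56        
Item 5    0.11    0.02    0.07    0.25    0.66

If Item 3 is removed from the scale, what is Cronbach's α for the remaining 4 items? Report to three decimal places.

Cronbach's α = 0.256

Remaining items: Item 1, Item 2, Item 4, Item 5 (k = 4).
Σσᵢ² = 0.49 + 1.00 + 2.56 + 0.66 = 4.71
σ²_total = 4.71 + 2 × 0.56 = 5.83
α (item deleted) = (4/3)·(1 − 4.71/5.83) = 0.256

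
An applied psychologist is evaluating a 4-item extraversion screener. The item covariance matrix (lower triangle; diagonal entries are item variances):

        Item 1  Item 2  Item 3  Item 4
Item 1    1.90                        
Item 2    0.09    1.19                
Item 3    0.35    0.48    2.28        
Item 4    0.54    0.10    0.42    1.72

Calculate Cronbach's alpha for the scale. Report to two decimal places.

α = 0.48

Σσ²ᵢ = 1.90 + 1.19 + 2.28 + 1.72 = 7.09
Σ_{i<j} σ_ij = 1.98
Var(T) = 7.09 + 2 × 1.98 = 11.05
α = (k/(k−1))·(1 − Σσ²ᵢ/Var(T)) = (4/3)·(1 − 7.09/11.05) = 0.48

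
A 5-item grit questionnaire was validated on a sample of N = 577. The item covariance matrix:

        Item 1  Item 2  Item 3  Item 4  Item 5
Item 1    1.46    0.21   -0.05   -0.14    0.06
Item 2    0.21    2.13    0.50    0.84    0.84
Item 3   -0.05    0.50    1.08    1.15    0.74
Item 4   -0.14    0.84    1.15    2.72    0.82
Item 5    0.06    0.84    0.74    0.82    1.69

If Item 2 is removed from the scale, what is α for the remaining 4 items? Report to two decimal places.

α = 0.57

Remaining items: Item 1, Item 3, Item 4, Item 5 (k = 4).
Σσ²ᵢ = 1.46 + 1.08 + 2.72 + 1.69 = 6.95
σ²_T = 6.95 + 2 × 2.58 = 12.11
α (item deleted) = (4/3)·(1 − 6.95/12.11) = 0.57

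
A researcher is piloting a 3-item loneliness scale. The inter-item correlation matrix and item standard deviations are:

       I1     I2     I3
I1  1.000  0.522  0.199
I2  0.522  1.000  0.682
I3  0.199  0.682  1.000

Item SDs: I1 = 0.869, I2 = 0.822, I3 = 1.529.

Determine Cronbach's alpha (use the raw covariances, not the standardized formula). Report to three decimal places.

Cronbach's alpha = 0.663

Σσ²ᵢ = 0.869² + 0.822² + 1.529² = 3.7687
Covariances σ_ij = r_ij · s_i · s_j:
  σ(I1,I2) = 0.522 × 0.869 × 0.822 = 0.3729
  σ(I1,I3) = 0.199 × 0.869 × 1.529 = 0.2644
  σ(I2,I3) = 0.682 × 0.822 × 1.529 = 0.8572
σ²_T = Σσ²ᵢ + 2·Σσ_ij = 3.7687 + 2 × 1.4945 = 6.7577
α = (3/2)·(1 − 3.7687/6.7577) = 0.663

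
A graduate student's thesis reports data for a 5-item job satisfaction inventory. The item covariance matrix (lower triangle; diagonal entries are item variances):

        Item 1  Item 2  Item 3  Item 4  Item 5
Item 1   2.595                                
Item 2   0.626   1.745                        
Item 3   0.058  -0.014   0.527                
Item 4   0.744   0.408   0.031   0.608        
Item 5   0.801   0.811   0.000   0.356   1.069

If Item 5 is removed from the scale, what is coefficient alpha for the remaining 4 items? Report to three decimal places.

Remaining items: Item 1, Item 2, Item 3, Item 4 (k = 4).
Σσᵢ² = 2.595 + 1.745 + 0.527 + 0.608 = 5.475
σ²_T = 5.475 + 2 × 1.853 = 9.181
α (item deleted) = (4/3)·(1 − 5.475/9.181) = 0.538

α = 0.538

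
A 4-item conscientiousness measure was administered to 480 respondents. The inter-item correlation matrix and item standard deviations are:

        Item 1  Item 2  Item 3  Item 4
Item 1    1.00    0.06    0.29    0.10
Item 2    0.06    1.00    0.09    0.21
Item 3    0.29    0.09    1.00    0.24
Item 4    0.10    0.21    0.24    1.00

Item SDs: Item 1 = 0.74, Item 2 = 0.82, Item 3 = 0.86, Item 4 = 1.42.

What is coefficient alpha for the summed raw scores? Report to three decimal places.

α = 0.424

Σσ²ᵢ = 0.74² + 0.82² + 0.86² + 1.42² = 3.9760
Covariances σ_ij = r_ij · s_i · s_j:
  σ(Item 1,Item 2) = 0.06 × 0.74 × 0.82 = 0.0364
  σ(Item 1,Item 3) = 0.29 × 0.74 × 0.86 = 0.1846
  σ(Item 1,Item 4) = 0.10 × 0.74 × 1.42 = 0.1051
  σ(Item 2,Item 3) = 0.09 × 0.82 × 0.86 = 0.0635
  σ(Item 2,Item 4) = 0.21 × 0.82 × 1.42 = 0.2445
  σ(Item 3,Item 4) = 0.24 × 0.86 × 1.42 = 0.2931
σ²_T = Σσ²ᵢ + 2·Σσ_ij = 3.9760 + 2 × 0.9272 = 5.8304
α = (4/3)·(1 − 3.9760/5.8304) = 0.424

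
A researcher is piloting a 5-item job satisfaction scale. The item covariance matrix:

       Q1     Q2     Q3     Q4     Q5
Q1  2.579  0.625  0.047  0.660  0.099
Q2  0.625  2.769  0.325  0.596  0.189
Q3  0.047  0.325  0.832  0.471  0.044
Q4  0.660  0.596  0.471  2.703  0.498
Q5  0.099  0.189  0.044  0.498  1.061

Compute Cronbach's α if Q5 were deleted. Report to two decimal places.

α = 0.51

Remaining items: Q1, Q2, Q3, Q4 (k = 4).
Σσ²ᵢ = 2.579 + 2.769 + 0.832 + 2.703 = 8.883
σ²_T = 8.883 + 2 × 2.724 = 14.331
α (item deleted) = (4/3)·(1 − 8.883/14.331) = 0.51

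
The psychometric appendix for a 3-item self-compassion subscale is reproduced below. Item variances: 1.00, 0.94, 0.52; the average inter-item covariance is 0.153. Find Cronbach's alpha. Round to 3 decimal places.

Σσ²ᵢ = 1.00 + 0.94 + 0.52 = 2.46
Sum of the 3 distinct covariances = 3 × 0.153 = 0.459
σ²_total = Σσ²ᵢ + 2·Σcov = 2.46 + 2 × 0.459 = 3.378
α = (3/2)·(1 − 2.46/3.378) = 0.408

α = 0.408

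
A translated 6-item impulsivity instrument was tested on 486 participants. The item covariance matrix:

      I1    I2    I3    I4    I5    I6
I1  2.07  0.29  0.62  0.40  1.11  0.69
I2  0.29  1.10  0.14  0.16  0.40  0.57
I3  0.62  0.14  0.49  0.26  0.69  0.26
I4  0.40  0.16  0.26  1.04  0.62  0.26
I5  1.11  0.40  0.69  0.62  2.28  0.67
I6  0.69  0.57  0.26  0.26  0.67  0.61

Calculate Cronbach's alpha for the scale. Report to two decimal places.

ΣVar(i) = 2.07 + 1.10 + 0.49 + 1.04 + 2.28 + 0.61 = 7.59
Σ_{i<j} σ_ij = 7.14
total variance = 7.59 + 2 × 7.14 = 21.87
α = (k/(k−1))·(1 − ΣVar(i)/total variance) = (6/5)·(1 − 7.59/21.87) = 0.78

α = 0.78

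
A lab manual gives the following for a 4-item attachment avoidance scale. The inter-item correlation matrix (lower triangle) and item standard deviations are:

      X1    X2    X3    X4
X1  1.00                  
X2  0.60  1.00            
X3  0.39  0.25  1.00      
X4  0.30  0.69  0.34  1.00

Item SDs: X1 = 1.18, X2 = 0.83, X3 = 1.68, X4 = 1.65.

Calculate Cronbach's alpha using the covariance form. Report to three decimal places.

α = 0.697

Σσ²ᵢ = 1.18² + 0.83² + 1.68² + 1.65² = 7.6262
Covariances σ_ij = r_ij · s_i · s_j:
  σ(X1,X2) = 0.60 × 1.18 × 0.83 = 0.5876
  σ(X1,X3) = 0.39 × 1.18 × 1.68 = 0.7731
  σ(X1,X4) = 0.30 × 1.18 × 1.65 = 0.5841
  σ(X2,X3) = 0.25 × 0.83 × 1.68 = 0.3486
  σ(X2,X4) = 0.69 × 0.83 × 1.65 = 0.9450
  σ(X3,X4) = 0.34 × 1.68 × 1.65 = 0.9425
σ²_T = Σσ²ᵢ + 2·Σσ_ij = 7.6262 + 2 × 4.1809 = 15.9880
α = (4/3)·(1 − 7.6262/15.9880) = 0.697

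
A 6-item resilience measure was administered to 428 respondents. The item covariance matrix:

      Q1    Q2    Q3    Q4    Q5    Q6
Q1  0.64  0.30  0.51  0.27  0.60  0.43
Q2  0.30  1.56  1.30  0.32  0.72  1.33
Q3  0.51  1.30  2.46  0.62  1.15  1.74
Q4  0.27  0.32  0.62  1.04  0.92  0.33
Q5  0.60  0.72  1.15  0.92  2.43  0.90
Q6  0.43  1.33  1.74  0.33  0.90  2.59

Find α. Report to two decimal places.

α = 0.82

Σσᵢ² = 0.64 + 1.56 + 2.46 + 1.04 + 2.43 + 2.59 = 10.72
Sum of the distinct covariances = 11.44
σ²_T = 10.72 + 2 × 11.44 = 33.60
α = (k/(k−1))·(1 − Σσᵢ²/σ²_T) = (6/5)·(1 − 10.72/33.60) = 0.82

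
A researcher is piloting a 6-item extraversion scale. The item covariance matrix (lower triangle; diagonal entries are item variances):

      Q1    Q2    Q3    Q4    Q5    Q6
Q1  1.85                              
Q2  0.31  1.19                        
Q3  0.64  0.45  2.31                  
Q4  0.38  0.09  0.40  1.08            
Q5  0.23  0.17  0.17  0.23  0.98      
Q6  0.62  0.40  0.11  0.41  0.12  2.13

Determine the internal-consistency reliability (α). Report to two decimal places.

α = 0.60

Σσᵢ² = 1.85 + 1.19 + 2.31 + 1.08 + 0.98 + 2.13 = 9.54
Sum of off-diagonal covariances = 4.73
Var(T) = 9.54 + 2 × 4.73 = 19.00
α = (k/(k−1))·(1 − Σσᵢ²/Var(T)) = (6/5)·(1 − 9.54/19.00) = 0.60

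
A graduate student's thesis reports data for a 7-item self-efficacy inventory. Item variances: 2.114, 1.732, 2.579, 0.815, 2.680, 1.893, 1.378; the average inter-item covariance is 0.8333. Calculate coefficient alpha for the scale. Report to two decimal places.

α = 0.85

sum of item variances = 2.114 + 1.732 + 2.579 + 0.815 + 2.680 + 1.893 + 1.378 = 13.191
Sum of the 21 distinct covariances = 21 × 0.8333 = 17.4993
Var(T) = sum of item variances + 2·Σcov = 13.191 + 2 × 17.4993 = 48.1896
α = (7/6)·(1 − 13.191/48.1896) = 0.85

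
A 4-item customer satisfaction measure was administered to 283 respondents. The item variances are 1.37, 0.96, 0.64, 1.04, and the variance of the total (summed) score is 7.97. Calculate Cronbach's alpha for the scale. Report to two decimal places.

Σσᵢ² = 1.37 + 0.96 + 0.64 + 1.04 = 4.01
α = (k/(k−1))·(1 − Σσᵢ²/σ²_T) = (4/3)·(1 − 4.01/7.97) = 0.66

α = 0.66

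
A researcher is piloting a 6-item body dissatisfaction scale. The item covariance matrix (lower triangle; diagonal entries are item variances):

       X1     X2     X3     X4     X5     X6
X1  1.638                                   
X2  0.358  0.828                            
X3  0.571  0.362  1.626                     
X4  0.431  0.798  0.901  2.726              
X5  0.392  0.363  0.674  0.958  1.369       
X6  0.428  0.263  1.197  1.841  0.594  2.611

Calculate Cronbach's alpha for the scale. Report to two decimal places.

Σσ²ᵢ = 1.638 + 0.828 + 1.626 + 2.726 + 1.369 + 2.611 = 10.798
Sum of off-diagonal covariances = 10.131
σ²_total = 10.798 + 2 × 10.131 = 31.060
α = (k/(k−1))·(1 − Σσ²ᵢ/σ²_total) = (6/5)·(1 − 10.798/31.060) = 0.78

Cronbach's alpha = 0.78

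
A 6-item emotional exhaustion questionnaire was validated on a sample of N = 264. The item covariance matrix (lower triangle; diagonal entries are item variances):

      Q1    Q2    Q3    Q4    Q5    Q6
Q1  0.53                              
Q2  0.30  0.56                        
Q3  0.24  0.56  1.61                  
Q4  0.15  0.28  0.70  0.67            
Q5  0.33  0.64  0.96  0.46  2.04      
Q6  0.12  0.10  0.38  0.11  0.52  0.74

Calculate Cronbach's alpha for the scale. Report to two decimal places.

α = 0.79

Σσ²ᵢ = 0.53 + 0.56 + 1.61 + 0.67 + 2.04 + 0.74 = 6.15
Sum of off-diagonal covariances = 5.85
Var(T) = 6.15 + 2 × 5.85 = 17.85
α = (k/(k−1))·(1 − Σσ²ᵢ/Var(T)) = (6/5)·(1 − 6.15/17.85) = 0.79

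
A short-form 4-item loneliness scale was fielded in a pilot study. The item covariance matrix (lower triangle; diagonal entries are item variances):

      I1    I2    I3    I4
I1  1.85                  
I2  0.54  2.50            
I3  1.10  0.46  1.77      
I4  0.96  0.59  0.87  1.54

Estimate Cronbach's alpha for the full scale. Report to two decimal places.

α = 0.72

Σσ²ᵢ = 1.85 + 2.50 + 1.77 + 1.54 = 7.66
Sum of the distinct covariances = 4.52
σ²_total = 7.66 + 2 × 4.52 = 16.70
α = (k/(k−1))·(1 − Σσ²ᵢ/σ²_total) = (4/3)·(1 − 7.66/16.70) = 0.72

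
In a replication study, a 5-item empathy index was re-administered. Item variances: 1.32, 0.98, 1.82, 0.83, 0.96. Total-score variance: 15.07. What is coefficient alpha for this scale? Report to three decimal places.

α = 0.760

sum of item variances = 1.32 + 0.98 + 1.82 + 0.83 + 0.96 = 5.91
α = (k/(k−1))·(1 − sum of item variances/total variance) = (5/4)·(1 − 5.91/15.07) = 0.760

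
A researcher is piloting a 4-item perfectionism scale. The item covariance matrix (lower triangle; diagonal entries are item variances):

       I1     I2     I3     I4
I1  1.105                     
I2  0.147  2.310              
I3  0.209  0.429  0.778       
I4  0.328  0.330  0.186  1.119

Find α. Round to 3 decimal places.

α = 0.507

Σσ²ᵢ = 1.105 + 2.310 + 0.778 + 1.119 = 5.312
Σ_{i<j} σ_ij = 1.629
σ²_T = 5.312 + 2 × 1.629 = 8.570
α = (k/(k−1))·(1 − Σσ²ᵢ/σ²_T) = (4/3)·(1 − 5.312/8.570) = 0.507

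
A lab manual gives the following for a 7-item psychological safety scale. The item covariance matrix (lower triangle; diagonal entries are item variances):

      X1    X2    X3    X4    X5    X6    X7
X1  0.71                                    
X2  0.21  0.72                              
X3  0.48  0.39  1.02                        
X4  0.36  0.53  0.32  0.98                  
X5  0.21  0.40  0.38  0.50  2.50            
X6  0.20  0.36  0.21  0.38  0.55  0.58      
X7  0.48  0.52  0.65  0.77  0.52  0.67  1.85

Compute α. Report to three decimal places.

sum of item variances = 0.71 + 0.72 + 1.02 + 0.98 + 2.50 + 0.58 + 1.85 = 8.36
Sum of off-diagonal covariances = 9.09
σ²_total = 8.36 + 2 × 9.09 = 26.54
α = (k/(k−1))·(1 − sum of item variances/σ²_total) = (7/6)·(1 − 8.36/26.54) = 0.799

α = 0.799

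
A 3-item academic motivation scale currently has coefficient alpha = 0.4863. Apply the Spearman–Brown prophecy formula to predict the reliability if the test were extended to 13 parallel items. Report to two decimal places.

predicted reliability = 0.80

Length factor m = 13/3 = 4.3333
α' = m·α / (1 + (m−1)·α)
   = 13/3 × 0.4863 / (1 + (13/3 − 1) × 0.4863)
   = 2.1073 / 2.6210 = 0.80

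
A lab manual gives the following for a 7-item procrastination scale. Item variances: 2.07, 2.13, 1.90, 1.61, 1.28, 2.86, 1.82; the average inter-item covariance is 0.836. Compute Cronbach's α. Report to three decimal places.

ΣVar(i) = 2.07 + 2.13 + 1.90 + 1.61 + 1.28 + 2.86 + 1.82 = 13.67
Sum of the 21 distinct covariances = 21 × 0.836 = 17.556
σ²_total = ΣVar(i) + 2·Σcov = 13.67 + 2 × 17.556 = 48.782
α = (7/6)·(1 − 13.67/48.782) = 0.840

α = 0.840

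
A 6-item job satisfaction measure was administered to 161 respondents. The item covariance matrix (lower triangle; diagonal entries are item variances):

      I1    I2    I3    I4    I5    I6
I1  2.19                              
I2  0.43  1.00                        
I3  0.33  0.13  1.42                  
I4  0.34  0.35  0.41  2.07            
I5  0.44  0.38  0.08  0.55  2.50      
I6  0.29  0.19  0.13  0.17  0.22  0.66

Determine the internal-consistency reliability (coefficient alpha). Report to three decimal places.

coefficient alpha = 0.569

Σσ²ᵢ = 2.19 + 1.00 + 1.42 + 2.07 + 2.50 + 0.66 = 9.84
Σ_{i<j} σ_ij = 4.44
Var(T) = 9.84 + 2 × 4.44 = 18.72
α = (k/(k−1))·(1 − Σσ²ᵢ/Var(T)) = (6/5)·(1 − 9.84/18.72) = 0.569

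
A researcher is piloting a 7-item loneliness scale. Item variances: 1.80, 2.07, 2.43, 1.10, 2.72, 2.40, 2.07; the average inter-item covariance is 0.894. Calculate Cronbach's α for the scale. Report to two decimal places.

α = 0.84

ΣVar(i) = 1.80 + 2.07 + 2.43 + 1.10 + 2.72 + 2.40 + 2.07 = 14.59
Sum of the 21 distinct covariances = 21 × 0.894 = 18.774
σ²_T = ΣVar(i) + 2·Σcov = 14.59 + 2 × 18.774 = 52.138
α = (7/6)·(1 − 14.59/52.138) = 0.84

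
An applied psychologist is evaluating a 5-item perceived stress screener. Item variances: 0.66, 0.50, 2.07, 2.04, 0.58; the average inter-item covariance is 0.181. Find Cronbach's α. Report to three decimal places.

ΣVar(i) = 0.66 + 0.50 + 2.07 + 2.04 + 0.58 = 5.85
Sum of the 10 distinct covariances = 10 × 0.181 = 1.810
σ²_T = ΣVar(i) + 2·Σcov = 5.85 + 2 × 1.810 = 9.470
α = (5/4)·(1 − 5.85/9.470) = 0.478

Cronbach's α = 0.478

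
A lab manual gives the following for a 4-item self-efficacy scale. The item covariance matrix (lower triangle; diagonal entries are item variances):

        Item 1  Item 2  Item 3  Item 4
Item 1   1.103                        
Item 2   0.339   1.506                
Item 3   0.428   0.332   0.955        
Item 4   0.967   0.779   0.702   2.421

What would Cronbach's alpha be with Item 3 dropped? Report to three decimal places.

Remaining items: Item 1, Item 2, Item 4 (k = 3).
Σσᵢ² = 1.103 + 1.506 + 2.421 = 5.030
σ²_total = 5.030 + 2 × 2.085 = 9.200
α (item deleted) = (3/2)·(1 − 5.030/9.200) = 0.680

α = 0.680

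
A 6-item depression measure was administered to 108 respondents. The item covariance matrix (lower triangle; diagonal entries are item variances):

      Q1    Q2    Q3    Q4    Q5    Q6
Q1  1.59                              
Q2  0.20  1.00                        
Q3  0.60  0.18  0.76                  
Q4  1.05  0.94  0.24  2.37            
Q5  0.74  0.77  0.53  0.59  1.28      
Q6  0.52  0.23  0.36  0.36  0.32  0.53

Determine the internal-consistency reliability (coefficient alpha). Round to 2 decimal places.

α = 0.80

Σσ²ᵢ = 1.59 + 1.00 + 0.76 + 2.37 + 1.28 + 0.53 = 7.53
Σ_{i<j} σ_ij = 7.63
σ²_T = 7.53 + 2 × 7.63 = 22.79
α = (k/(k−1))·(1 − Σσ²ᵢ/σ²_T) = (6/5)·(1 − 7.53/22.79) = 0.80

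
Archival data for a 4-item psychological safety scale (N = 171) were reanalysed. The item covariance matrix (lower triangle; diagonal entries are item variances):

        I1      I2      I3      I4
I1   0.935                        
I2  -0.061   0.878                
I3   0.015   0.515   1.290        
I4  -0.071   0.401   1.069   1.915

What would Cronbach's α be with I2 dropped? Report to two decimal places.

Remaining items: I1, I3, I4 (k = 3).
sum of item variances = 0.935 + 1.290 + 1.915 = 4.140
σ²_T = 4.140 + 2 × 1.013 = 6.166
α (item deleted) = (3/2)·(1 − 4.140/6.166) = 0.49

α = 0.49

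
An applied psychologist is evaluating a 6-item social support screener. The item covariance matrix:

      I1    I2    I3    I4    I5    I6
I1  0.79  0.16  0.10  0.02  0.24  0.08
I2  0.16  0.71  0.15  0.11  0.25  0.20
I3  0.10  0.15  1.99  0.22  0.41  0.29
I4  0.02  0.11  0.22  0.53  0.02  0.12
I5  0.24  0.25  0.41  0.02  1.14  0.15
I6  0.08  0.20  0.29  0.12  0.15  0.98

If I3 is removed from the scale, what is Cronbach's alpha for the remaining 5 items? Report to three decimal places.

α = 0.493

Remaining items: I1, I2, I4, I5, I6 (k = 5).
sum of item variances = 0.79 + 0.71 + 0.53 + 1.14 + 0.98 = 4.15
total variance = 4.15 + 2 × 1.35 = 6.85
α (item deleted) = (5/4)·(1 − 4.15/6.85) = 0.493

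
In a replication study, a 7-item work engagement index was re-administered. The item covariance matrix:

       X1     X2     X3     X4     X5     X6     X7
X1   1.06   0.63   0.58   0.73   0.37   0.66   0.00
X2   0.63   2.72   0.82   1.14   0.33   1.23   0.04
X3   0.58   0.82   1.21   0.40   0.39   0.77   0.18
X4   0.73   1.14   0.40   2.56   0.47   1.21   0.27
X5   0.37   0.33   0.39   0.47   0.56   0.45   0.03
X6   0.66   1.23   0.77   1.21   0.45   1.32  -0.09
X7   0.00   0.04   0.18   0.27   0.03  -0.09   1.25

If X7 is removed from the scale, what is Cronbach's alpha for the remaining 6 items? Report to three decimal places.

α = 0.820

Remaining items: X1, X2, X3, X4, X5, X6 (k = 6).
Σσᵢ² = 1.06 + 2.72 + 1.21 + 2.56 + 0.56 + 1.32 = 9.43
σ²_T = 9.43 + 2 × 10.18 = 29.79
α (item deleted) = (6/5)·(1 − 9.43/29.79) = 0.820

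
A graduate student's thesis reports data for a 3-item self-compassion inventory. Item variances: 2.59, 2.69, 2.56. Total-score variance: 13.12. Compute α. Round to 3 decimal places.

sum of item variances = 2.59 + 2.69 + 2.56 = 7.84
α = (k/(k−1))·(1 − sum of item variances/total variance) = (3/2)·(1 − 7.84/13.12) = 0.604

α = 0.604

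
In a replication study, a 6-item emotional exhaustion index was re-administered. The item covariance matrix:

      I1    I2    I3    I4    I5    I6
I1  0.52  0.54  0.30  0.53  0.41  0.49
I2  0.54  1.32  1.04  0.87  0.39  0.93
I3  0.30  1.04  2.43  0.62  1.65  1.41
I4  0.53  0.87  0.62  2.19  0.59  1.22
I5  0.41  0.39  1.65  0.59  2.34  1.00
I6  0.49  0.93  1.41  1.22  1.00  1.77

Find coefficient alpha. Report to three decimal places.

coefficient alpha = 0.833

Σσᵢ² = 0.52 + 1.32 + 2.43 + 2.19 + 2.34 + 1.77 = 10.57
Sum of off-diagonal covariances = 11.99
Var(T) = 10.57 + 2 × 11.99 = 34.55
α = (k/(k−1))·(1 − Σσᵢ²/Var(T)) = (6/5)·(1 − 10.57/34.55) = 0.833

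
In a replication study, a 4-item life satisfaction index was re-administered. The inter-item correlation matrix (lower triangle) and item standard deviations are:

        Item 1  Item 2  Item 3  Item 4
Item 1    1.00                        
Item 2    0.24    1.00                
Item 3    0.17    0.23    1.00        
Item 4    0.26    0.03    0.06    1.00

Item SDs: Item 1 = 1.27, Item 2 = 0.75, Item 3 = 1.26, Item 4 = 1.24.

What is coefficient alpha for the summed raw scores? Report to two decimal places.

Σσ²ᵢ = 1.27² + 0.75² + 1.26² + 1.24² = 5.3006
Covariances σ_ij = r_ij · s_i · s_j:
  σ(Item 1,Item 2) = 0.24 × 1.27 × 0.75 = 0.2286
  σ(Item 1,Item 3) = 0.17 × 1.27 × 1.26 = 0.2720
  σ(Item 1,Item 4) = 0.26 × 1.27 × 1.24 = 0.4094
  σ(Item 2,Item 3) = 0.23 × 0.75 × 1.26 = 0.2174
  σ(Item 2,Item 4) = 0.03 × 0.75 × 1.24 = 0.0279
  σ(Item 3,Item 4) = 0.06 × 1.26 × 1.24 = 0.0937
σ²_T = Σσ²ᵢ + 2·Σσ_ij = 5.3006 + 2 × 1.2490 = 7.7986
α = (4/3)·(1 − 5.3006/7.7986) = 0.43

α = 0.43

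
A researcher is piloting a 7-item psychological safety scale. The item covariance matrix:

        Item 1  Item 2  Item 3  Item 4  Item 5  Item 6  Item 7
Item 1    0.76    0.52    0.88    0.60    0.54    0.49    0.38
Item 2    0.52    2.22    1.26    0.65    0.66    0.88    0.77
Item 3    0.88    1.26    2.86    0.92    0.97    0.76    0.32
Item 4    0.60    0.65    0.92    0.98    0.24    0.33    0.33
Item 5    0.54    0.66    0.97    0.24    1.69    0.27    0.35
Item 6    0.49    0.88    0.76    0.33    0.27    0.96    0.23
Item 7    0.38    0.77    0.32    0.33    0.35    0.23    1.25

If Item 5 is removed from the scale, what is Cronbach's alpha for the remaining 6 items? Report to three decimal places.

Remaining items: Item 1, Item 2, Item 3, Item 4, Item 6, Item 7 (k = 6).
Σσ²ᵢ = 0.76 + 2.22 + 2.86 + 0.98 + 0.96 + 1.25 = 9.03
σ²_T = 9.03 + 2 × 9.32 = 27.67
α (item deleted) = (6/5)·(1 − 9.03/27.67) = 0.808

α = 0.808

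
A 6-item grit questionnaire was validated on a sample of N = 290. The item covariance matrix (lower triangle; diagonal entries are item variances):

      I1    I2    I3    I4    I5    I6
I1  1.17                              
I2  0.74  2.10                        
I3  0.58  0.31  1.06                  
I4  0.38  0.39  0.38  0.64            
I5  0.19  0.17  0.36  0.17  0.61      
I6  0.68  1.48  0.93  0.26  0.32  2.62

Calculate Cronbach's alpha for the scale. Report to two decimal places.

α = 0.77

sum of item variances = 1.17 + 2.10 + 1.06 + 0.64 + 0.61 + 2.62 = 8.20
Σ_{i<j} σ_ij = 7.34
σ²_total = 8.20 + 2 × 7.34 = 22.88
α = (k/(k−1))·(1 − sum of item variances/σ²_total) = (6/5)·(1 − 8.20/22.88) = 0.77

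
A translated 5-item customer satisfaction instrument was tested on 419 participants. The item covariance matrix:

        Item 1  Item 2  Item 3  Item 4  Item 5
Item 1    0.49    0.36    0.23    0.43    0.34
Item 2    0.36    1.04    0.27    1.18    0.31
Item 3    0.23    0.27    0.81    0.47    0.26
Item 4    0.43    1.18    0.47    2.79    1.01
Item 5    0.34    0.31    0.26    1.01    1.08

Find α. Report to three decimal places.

ΣVar(i) = 0.49 + 1.04 + 0.81 + 2.79 + 1.08 = 6.21
Sum of the distinct covariances = 4.86
σ²_T = 6.21 + 2 × 4.86 = 15.93
α = (k/(k−1))·(1 − ΣVar(i)/σ²_T) = (5/4)·(1 − 6.21/15.93) = 0.763

α = 0.763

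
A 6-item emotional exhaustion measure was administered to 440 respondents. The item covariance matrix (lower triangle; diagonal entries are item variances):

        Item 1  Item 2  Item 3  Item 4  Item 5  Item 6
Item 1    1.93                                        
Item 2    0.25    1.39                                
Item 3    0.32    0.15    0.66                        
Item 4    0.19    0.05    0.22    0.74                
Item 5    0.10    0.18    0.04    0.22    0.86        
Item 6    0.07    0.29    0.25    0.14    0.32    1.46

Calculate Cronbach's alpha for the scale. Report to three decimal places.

sum of item variances = 1.93 + 1.39 + 0.66 + 0.74 + 0.86 + 1.46 = 7.04
Sum of the distinct covariances = 2.79
σ²_T = 7.04 + 2 × 2.79 = 12.62
α = (k/(k−1))·(1 − sum of item variances/σ²_T) = (6/5)·(1 − 7.04/12.62) = 0.531

Cronbach's alpha = 0.531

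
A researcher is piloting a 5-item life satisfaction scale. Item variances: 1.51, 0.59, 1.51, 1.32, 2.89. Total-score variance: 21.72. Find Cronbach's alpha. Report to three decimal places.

α = 0.800

Σσᵢ² = 1.51 + 0.59 + 1.51 + 1.32 + 2.89 = 7.82
α = (k/(k−1))·(1 − Σσᵢ²/σ²_T) = (5/4)·(1 − 7.82/21.72) = 0.800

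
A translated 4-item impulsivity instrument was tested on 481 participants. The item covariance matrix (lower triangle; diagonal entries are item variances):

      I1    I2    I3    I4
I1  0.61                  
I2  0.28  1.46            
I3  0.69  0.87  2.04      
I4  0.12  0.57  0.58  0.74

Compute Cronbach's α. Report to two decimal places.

Σσᵢ² = 0.61 + 1.46 + 2.04 + 0.74 = 4.85
Sum of the distinct covariances = 3.11
σ²_T = 4.85 + 2 × 3.11 = 11.07
α = (k/(k−1))·(1 − Σσᵢ²/σ²_T) = (4/3)·(1 − 4.85/11.07) = 0.75

α = 0.75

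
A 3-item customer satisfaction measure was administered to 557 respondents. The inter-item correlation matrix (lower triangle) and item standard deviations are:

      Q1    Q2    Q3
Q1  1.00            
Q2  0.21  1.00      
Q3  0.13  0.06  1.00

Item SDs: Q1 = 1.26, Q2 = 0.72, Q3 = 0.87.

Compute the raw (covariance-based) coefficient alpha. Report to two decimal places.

coefficient alpha = 0.31

Σσ²ᵢ = 1.26² + 0.72² + 0.87² = 2.8629
Covariances σ_ij = r_ij · s_i · s_j:
  σ(Q1,Q2) = 0.21 × 1.26 × 0.72 = 0.1905
  σ(Q1,Q3) = 0.13 × 1.26 × 0.87 = 0.1425
  σ(Q2,Q3) = 0.06 × 0.72 × 0.87 = 0.0376
σ²_T = Σσ²ᵢ + 2·Σσ_ij = 2.8629 + 2 × 0.3706 = 3.6041
α = (3/2)·(1 − 2.8629/3.6041) = 0.31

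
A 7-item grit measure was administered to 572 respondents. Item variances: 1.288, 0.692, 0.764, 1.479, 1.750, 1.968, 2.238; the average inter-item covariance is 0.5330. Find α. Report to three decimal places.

Σσᵢ² = 1.288 + 0.692 + 0.764 + 1.479 + 1.750 + 1.968 + 2.238 = 10.179
Sum of the 21 distinct covariances = 21 × 0.5330 = 11.1930
σ²_total = Σσᵢ² + 2·Σcov = 10.179 + 2 × 11.1930 = 32.5650
α = (7/6)·(1 − 10.179/32.5650) = 0.802

α = 0.802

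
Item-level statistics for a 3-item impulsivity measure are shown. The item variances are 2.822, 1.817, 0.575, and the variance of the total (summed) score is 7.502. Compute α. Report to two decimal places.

α = 0.46

sum of item variances = 2.822 + 1.817 + 0.575 = 5.214
α = (k/(k−1))·(1 − sum of item variances/Var(T)) = (3/2)·(1 − 5.214/7.502) = 0.46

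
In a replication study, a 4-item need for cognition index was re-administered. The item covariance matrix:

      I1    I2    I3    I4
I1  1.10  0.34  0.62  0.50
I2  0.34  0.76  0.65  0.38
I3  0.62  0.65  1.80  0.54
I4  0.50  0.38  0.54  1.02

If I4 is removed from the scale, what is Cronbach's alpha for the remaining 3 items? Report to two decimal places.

Cronbach's alpha = 0.70

Remaining items: I1, I2, I3 (k = 3).
sum of item variances = 1.10 + 0.76 + 1.80 = 3.66
total variance = 3.66 + 2 × 1.61 = 6.88
α (item deleted) = (3/2)·(1 − 3.66/6.88) = 0.70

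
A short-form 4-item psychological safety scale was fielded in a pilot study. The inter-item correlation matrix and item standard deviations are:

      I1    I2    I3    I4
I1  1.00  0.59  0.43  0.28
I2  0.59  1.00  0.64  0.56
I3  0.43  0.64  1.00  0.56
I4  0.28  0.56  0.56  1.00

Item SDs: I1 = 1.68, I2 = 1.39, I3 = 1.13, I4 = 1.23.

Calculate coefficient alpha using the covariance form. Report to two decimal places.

Σσ²ᵢ = 1.68² + 1.39² + 1.13² + 1.23² = 7.5443
Covariances σ_ij = r_ij · s_i · s_j:
  σ(I1,I2) = 0.59 × 1.68 × 1.39 = 1.3778
  σ(I1,I3) = 0.43 × 1.68 × 1.13 = 0.8163
  σ(I1,I4) = 0.28 × 1.68 × 1.23 = 0.5786
  σ(I2,I3) = 0.64 × 1.39 × 1.13 = 1.0052
  σ(I2,I4) = 0.56 × 1.39 × 1.23 = 0.9574
  σ(I3,I4) = 0.56 × 1.13 × 1.23 = 0.7783
σ²_T = Σσ²ᵢ + 2·Σσ_ij = 7.5443 + 2 × 5.5136 = 18.5715
α = (4/3)·(1 − 7.5443/18.5715) = 0.79

coefficient alpha = 0.79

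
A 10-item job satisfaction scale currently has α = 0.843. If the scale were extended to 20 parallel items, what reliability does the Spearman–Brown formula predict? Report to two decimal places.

predicted reliability = 0.91

Length factor m = 20/10 = 2.0000
α' = m·α / (1 + (m−1)·α)
   = 20/10 × 0.843 / (1 + (20/10 − 1) × 0.843)
   = 1.6860 / 1.8430 = 0.91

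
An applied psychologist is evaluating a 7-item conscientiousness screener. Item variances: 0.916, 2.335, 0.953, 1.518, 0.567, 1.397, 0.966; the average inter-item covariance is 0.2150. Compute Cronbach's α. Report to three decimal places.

α = 0.596

Σσᵢ² = 0.916 + 2.335 + 0.953 + 1.518 + 0.567 + 1.397 + 0.966 = 8.652
Sum of the 21 distinct covariances = 21 × 0.2150 = 4.5150
σ²_total = Σσᵢ² + 2·Σcov = 8.652 + 2 × 4.5150 = 17.6820
α = (7/6)·(1 − 8.652/17.6820) = 0.596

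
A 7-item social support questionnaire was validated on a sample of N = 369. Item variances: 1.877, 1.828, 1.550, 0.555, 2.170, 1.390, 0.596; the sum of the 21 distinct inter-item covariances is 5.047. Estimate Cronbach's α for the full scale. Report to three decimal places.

sum of item variances = 1.877 + 1.828 + 1.550 + 0.555 + 2.170 + 1.390 + 0.596 = 9.966
Sum of distinct covariances = 5.047
total variance = sum of item variances + 2·Σcov = 9.966 + 2 × 5.047 = 20.060
α = (7/6)·(1 − 9.966/20.060) = 0.587

Cronbach's α = 0.587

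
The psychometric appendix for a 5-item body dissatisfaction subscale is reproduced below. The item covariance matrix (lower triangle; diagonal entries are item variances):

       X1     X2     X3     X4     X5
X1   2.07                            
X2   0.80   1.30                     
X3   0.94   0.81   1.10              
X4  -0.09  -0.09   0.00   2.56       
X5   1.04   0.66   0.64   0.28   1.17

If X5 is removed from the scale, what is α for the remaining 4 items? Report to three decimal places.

α = 0.537

Remaining items: X1, X2, X3, X4 (k = 4).
sum of item variances = 2.07 + 1.30 + 1.10 + 2.56 = 7.03
total variance = 7.03 + 2 × 2.37 = 11.77
α (item deleted) = (4/3)·(1 − 7.03/11.77) = 0.537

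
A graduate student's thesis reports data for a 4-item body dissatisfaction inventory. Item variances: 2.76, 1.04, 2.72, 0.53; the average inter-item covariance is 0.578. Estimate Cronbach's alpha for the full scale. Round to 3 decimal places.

α = 0.661

Σσ²ᵢ = 2.76 + 1.04 + 2.72 + 0.53 = 7.05
Sum of the 6 distinct covariances = 6 × 0.578 = 3.468
σ²_total = Σσ²ᵢ + 2·Σcov = 7.05 + 2 × 3.468 = 13.986
α = (4/3)·(1 − 7.05/13.986) = 0.661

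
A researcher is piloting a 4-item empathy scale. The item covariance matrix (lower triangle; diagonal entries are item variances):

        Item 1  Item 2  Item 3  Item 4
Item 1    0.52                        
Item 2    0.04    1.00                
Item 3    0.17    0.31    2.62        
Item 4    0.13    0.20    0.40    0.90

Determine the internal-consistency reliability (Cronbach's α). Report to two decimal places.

Cronbach's α = 0.44

Σσᵢ² = 0.52 + 1.00 + 2.62 + 0.90 = 5.04
Σ_{i<j} σ_ij = 1.25
total variance = 5.04 + 2 × 1.25 = 7.54
α = (k/(k−1))·(1 − Σσᵢ²/total variance) = (4/3)·(1 − 5.04/7.54) = 0.44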